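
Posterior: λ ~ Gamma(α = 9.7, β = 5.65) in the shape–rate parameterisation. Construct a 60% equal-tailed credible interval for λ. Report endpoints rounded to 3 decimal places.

Posterior: Gamma(shape 9.7, rate 5.65).
Equal-tailed 60% interval: Gamma(9.7, 5.65) quantiles at 0.2 and 0.8.
Posterior mean ≈ 1.717, SD ≈ 0.551; a Normal approximation gives roughly [1.253, 2.181].
Exact: lower = 1.244; upper = 2.155.

[1.244, 2.155]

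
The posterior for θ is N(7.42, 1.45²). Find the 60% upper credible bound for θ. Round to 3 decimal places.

Need U with P(θ ≤ U) = 0.60: U = 7.42 + z_{0.4}·1.45.
z = 0.253; U = 7.42 + 0.253 × 1.45 = 7.787.

7.787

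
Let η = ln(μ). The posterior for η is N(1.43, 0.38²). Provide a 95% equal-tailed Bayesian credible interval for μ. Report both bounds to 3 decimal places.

[1.984, 8.800]

On the log scale the 95% interval is 1.43 ± 1.960 × 0.38 = [0.6852, 2.1748].
Exponentiate: [e^0.6852, e^2.1748] = [1.984, 8.800].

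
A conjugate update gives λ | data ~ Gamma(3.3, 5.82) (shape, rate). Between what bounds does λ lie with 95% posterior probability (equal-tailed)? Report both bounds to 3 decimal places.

Posterior: Gamma(shape 3.3, rate 5.82).
Equal-tailed 95% interval: Gamma(3.3, 5.82) quantiles at 0.025 and 0.975.
Posterior mean ≈ 0.567, SD ≈ 0.312; a Normal approximation gives roughly [-0.045, 1.179].
Exact: lower = 0.129; upper = 1.322.

[0.129, 1.322]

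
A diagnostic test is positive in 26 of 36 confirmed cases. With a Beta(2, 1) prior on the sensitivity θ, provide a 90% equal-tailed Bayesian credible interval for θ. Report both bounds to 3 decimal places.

[0.595, 0.828]

Posterior: Beta(2+26, 1+10) = Beta(28, 11).
Equal-tailed 90% interval: the 0.05 and 0.95 quantiles of Beta(28, 11).
Posterior mean ≈ 0.718, SD ≈ 0.071; a Normal approximation gives roughly [0.601, 0.835].
Exact: F⁻¹(0.05) = 0.595; F⁻¹(0.95) = 0.828.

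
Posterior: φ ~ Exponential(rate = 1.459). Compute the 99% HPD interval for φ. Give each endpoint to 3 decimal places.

[0.000, 3.156]

The exponential density is strictly decreasing on [0, ∞), so the HPD interval is anchored at 0: [0, q] with P(φ ≤ q) = 0.99.
q = −ln(1 − 0.99) / 1.459 = 4.6052 / 1.459 = 3.156.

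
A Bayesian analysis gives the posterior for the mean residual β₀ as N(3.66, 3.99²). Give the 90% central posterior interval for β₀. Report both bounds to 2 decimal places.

The posterior is symmetric, so the 90% equal-tailed interval is β₀ = 3.66 ± z·3.99 with z = 1.645.
Half-width: 1.645 × 3.99 = 6.56.
3.66 − 6.56 = -2.90; 3.66 + 6.56 = 10.22.

[-2.90, 10.22]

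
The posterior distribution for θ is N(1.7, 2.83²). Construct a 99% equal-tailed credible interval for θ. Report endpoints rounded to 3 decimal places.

[-5.590, 8.990]

The posterior is symmetric, so the 99% equal-tailed interval is θ = 1.7 ± z·2.83 with z = 2.576.
Half-width: 2.576 × 2.83 = 7.290.
1.7 − 7.290 = -5.590; 1.7 + 7.290 = 8.990.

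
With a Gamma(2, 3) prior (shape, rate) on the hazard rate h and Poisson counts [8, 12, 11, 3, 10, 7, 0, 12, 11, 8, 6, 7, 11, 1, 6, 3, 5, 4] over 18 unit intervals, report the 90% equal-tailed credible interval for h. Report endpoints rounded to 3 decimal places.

Posterior: Gamma(2+125, 3+18) = Gamma(127, 21) (shape, rate).
Equal-tailed 90% interval: Gamma(127, 21) quantiles at 0.05 and 0.95.
Posterior mean ≈ 6.048, SD ≈ 0.537; a Normal approximation gives roughly [5.165, 6.930].
Exact: lower = 5.193; upper = 6.957.

[5.193, 6.957]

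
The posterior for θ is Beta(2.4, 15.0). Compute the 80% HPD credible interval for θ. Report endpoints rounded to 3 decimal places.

The posterior is unimodal and skewed, so the HPD interval has equal density at both endpoints and is the shortest 80% interval.
Solving f(0.025) = f(0.212) with F(0.212) − F(0.025) = 0.80 gives [0.025, 0.212].
For comparison, the equal-tailed interval is [0.047, 0.248]; the HPD is narrower and shifted toward the mode.

[0.025, 0.212]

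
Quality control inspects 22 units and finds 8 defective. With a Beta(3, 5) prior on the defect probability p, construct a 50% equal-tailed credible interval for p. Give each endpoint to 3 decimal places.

[0.306, 0.425]

Posterior: Beta(3+8, 5+14) = Beta(11, 19).
Equal-tailed 50% interval: the 0.25 and 0.75 quantiles of Beta(11, 19).
Posterior mean ≈ 0.367, SD ≈ 0.087; a Normal approximation gives roughly [0.308, 0.425].
Exact: F⁻¹(0.25) = 0.306; F⁻¹(0.75) = 0.425.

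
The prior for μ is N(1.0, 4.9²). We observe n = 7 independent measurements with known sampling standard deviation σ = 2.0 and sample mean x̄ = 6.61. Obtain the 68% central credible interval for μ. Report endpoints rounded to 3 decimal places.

Posterior precision = 1/4.9² + 7/2.0² = 0.0416 + 1.7500 = 1.7916, so posterior SD = 0.7471.
Posterior mean = (1.0/4.9² + 7·6.61/2.0²) / 1.7916 = 6.4796.
Interval: 6.4796 ± 0.994 × 0.7471 → [5.737, 7.223].

[5.737, 7.223]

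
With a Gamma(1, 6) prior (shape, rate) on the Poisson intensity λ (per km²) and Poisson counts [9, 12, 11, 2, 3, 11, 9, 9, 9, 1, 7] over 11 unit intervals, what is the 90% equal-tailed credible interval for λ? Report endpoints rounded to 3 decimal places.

Posterior: Gamma(1+83, 6+11) = Gamma(84, 17) (shape, rate).
Equal-tailed 90% interval: Gamma(84, 17) quantiles at 0.05 and 0.95.
Posterior mean ≈ 4.941, SD ≈ 0.539; a Normal approximation gives roughly [4.054, 5.828].
Exact: lower = 4.089; upper = 5.860.

[4.089, 5.860]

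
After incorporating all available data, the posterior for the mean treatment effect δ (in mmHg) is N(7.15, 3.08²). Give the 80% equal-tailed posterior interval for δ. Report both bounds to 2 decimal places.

[3.20, 11.10]

The posterior is symmetric, so the 80% equal-tailed interval is δ = 7.15 ± z·3.08 with z = 1.282.
Half-width: 1.282 × 3.08 = 3.95.
7.15 − 3.95 = 3.20; 7.15 + 3.95 = 11.10.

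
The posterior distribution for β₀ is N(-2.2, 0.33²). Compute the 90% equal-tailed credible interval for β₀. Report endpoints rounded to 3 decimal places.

[-2.743, -1.657]

The posterior is symmetric, so the 90% equal-tailed interval is β₀ = -2.2 ± z·0.33 with z = 1.645.
Half-width: 1.645 × 0.33 = 0.543.
-2.2 − 0.543 = -2.743; -2.2 + 0.543 = -1.657.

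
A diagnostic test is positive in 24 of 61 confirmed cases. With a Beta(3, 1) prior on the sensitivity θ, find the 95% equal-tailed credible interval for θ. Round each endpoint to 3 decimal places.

[0.299, 0.536]

Posterior: Beta(3+24, 1+37) = Beta(27, 38).
Equal-tailed 95% interval: the 0.025 and 0.975 quantiles of Beta(27, 38).
Posterior mean ≈ 0.415, SD ≈ 0.061; a Normal approximation gives roughly [0.296, 0.534].
Exact: F⁻¹(0.025) = 0.299; F⁻¹(0.975) = 0.536.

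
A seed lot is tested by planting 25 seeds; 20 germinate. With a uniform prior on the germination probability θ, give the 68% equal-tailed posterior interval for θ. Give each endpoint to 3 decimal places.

Posterior: Beta(1+20, 1+5) = Beta(21, 6).
Equal-tailed 68% interval: the 0.16 and 0.84 quantiles of Beta(21, 6).
Posterior mean ≈ 0.778, SD ≈ 0.079; a Normal approximation gives roughly [0.700, 0.856].
Exact: F⁻¹(0.16) = 0.699; F⁻¹(0.84) = 0.856.

[0.699, 0.856]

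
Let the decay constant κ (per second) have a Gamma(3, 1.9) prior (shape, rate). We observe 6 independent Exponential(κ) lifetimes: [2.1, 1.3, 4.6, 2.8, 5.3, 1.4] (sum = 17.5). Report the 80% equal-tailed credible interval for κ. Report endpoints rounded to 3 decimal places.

Posterior: Gamma(3+6, 1.9+17.5) = Gamma(9, 19.4) (shape, rate).
Equal-tailed 80% interval: Gamma(9, 19.4) quantiles at 0.1 and 0.9.
Posterior mean ≈ 0.464, SD ≈ 0.155; a Normal approximation gives roughly [0.266, 0.662].
Exact: lower = 0.280; upper = 0.670.

[0.280, 0.670]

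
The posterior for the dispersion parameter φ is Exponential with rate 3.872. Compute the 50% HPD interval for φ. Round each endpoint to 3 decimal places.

[0.000, 0.179]

The exponential density is strictly decreasing on [0, ∞), so the HPD interval is anchored at 0: [0, q] with P(φ ≤ q) = 0.50.
q = −ln(1 − 0.50) / 3.872 = 0.6931 / 3.872 = 0.179.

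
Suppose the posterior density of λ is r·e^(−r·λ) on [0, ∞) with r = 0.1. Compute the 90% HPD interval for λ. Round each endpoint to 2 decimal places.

[0.00, 23.03]

The exponential density is strictly decreasing on [0, ∞), so the HPD interval is anchored at 0: [0, q] with P(λ ≤ q) = 0.90.
q = −ln(1 − 0.90) / 0.1 = 2.3026 / 0.1 = 23.03.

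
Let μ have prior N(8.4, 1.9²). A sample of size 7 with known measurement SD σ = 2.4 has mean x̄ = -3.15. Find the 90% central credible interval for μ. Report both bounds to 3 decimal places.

Posterior precision = 1/1.9² + 7/2.4² = 0.2770 + 1.2153 = 1.4923, so posterior SD = 0.8186.
Posterior mean = (8.4/1.9² + 7·-3.15/2.4²) / 1.4923 = -1.0060.
Interval: -1.0060 ± 1.645 × 0.8186 → [-2.352, 0.340].

[-2.352, 0.340]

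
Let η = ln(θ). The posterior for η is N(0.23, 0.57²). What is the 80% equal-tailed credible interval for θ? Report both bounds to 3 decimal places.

[0.606, 2.613]

On the log scale the 80% interval is 0.23 ± 1.282 × 0.57 = [-0.5005, 0.9605].
Exponentiate: [e^-0.5005, e^0.9605] = [0.606, 2.613].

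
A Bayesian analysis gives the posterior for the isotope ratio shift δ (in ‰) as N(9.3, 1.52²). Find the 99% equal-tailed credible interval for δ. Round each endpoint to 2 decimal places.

[5.38, 13.22]

The posterior is symmetric, so the 99% equal-tailed interval is δ = 9.3 ± z·1.52 with z = 2.576.
Half-width: 2.576 × 1.52 = 3.92.
9.3 − 3.92 = 5.38; 9.3 + 3.92 = 13.22.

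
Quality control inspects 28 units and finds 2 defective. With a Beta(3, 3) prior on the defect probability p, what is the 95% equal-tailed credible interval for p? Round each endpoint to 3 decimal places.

[0.051, 0.282]

Posterior: Beta(3+2, 3+26) = Beta(5, 29).
Equal-tailed 95% interval: the 0.025 and 0.975 quantiles of Beta(5, 29).
Posterior mean ≈ 0.147, SD ≈ 0.060; a Normal approximation gives roughly [0.030, 0.264].
Exact: F⁻¹(0.025) = 0.051; F⁻¹(0.975) = 0.282.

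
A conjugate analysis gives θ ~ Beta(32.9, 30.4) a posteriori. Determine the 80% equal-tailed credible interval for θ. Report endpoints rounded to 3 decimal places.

Posterior: Beta(32.9, 30.4).
Equal-tailed 80% interval: the 0.1 and 0.9 quantiles of Beta(32.9, 30.4).
Posterior mean ≈ 0.520, SD ≈ 0.062; a Normal approximation gives roughly [0.440, 0.600].
Exact: F⁻¹(0.1) = 0.439; F⁻¹(0.9) = 0.600.

[0.439, 0.600]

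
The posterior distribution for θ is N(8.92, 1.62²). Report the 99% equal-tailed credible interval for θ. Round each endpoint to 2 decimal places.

[4.75, 13.09]

The posterior is symmetric, so the 99% equal-tailed interval is θ = 8.92 ± z·1.62 with z = 2.576.
Half-width: 2.576 × 1.62 = 4.17.
8.92 − 4.17 = 4.75; 8.92 + 4.17 = 13.09.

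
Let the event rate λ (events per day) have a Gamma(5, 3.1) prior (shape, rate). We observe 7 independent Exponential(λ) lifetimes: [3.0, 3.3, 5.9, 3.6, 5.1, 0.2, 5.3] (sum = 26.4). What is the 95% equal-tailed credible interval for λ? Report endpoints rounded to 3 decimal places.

[0.210, 0.667]

Posterior: Gamma(5+7, 3.1+26.4) = Gamma(12, 29.5) (shape, rate).
Equal-tailed 95% interval: Gamma(12, 29.5) quantiles at 0.025 and 0.975.
Posterior mean ≈ 0.407, SD ≈ 0.117; a Normal approximation gives roughly [0.177, 0.637].
Exact: lower = 0.210; upper = 0.667.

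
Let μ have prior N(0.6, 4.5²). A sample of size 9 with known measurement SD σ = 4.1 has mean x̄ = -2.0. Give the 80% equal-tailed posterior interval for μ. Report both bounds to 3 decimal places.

Posterior precision = 1/4.5² + 9/4.1² = 0.0494 + 0.5354 = 0.5848, so posterior SD = 1.3077.
Posterior mean = (0.6/4.5² + 9·-2.0/4.1²) / 0.5848 = -1.7804.
Interval: -1.7804 ± 1.282 × 1.3077 → [-3.456, -0.105].

[-3.456, -0.105]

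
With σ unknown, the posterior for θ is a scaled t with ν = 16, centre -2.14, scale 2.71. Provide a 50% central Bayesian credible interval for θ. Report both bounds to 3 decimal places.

The t_16 distribution is symmetric; the 50% interval is -2.14 ± t·2.71 with t_{0.75,16} = 0.690.
Half-width: 0.690 × 2.71 = 1.870.
-2.14 − 1.870 = -4.010; -2.14 + 1.870 = -0.270.

[-4.010, -0.270]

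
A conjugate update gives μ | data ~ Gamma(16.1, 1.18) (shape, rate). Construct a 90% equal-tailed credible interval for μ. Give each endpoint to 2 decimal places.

Posterior: Gamma(shape 16.1, rate 1.18).
Equal-tailed 90% interval: Gamma(16.1, 1.18) quantiles at 0.05 and 0.95.
Posterior mean ≈ 13.64, SD ≈ 3.40; a Normal approximation gives roughly [8.05, 19.24].
Exact: lower = 8.57; upper = 19.68.

[8.57, 19.68]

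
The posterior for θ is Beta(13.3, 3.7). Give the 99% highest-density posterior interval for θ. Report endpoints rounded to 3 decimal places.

[0.511, 0.974]

The posterior is unimodal and skewed, so the HPD interval has equal density at both endpoints and is the shortest 99% interval.
Solving f(0.511) = f(0.974) with F(0.974) − F(0.511) = 0.99 gives [0.511, 0.974].
For comparison, the equal-tailed interval is [0.486, 0.962]; the HPD is narrower and shifted toward the mode.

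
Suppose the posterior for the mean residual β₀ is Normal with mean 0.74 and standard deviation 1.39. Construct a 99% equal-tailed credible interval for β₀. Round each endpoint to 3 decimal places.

[-2.840, 4.320]

The posterior is symmetric, so the 99% equal-tailed interval is β₀ = 0.74 ± z·1.39 with z = 2.576.
Half-width: 2.576 × 1.39 = 3.580.
0.74 − 3.580 = -2.840; 0.74 + 3.580 = 4.320.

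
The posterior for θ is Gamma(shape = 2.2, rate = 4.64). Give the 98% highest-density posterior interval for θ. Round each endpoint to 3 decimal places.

[0.008, 1.336]

The posterior is unimodal and skewed, so the HPD interval has equal density at both endpoints and is the shortest 98% interval.
Solving f(0.008) = f(1.336) with F(1.336) − F(0.008) = 0.98 gives [0.008, 1.336].
For comparison, the equal-tailed interval is [0.042, 1.510]; the HPD is narrower and shifted toward the mode.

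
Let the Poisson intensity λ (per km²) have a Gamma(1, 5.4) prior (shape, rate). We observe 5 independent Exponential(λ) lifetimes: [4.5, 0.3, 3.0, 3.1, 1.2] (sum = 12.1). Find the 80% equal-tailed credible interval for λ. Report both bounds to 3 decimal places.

Posterior: Gamma(1+5, 5.4+12.1) = Gamma(6, 17.5) (shape, rate).
Equal-tailed 80% interval: Gamma(6, 17.5) quantiles at 0.1 and 0.9.
Posterior mean ≈ 0.343, SD ≈ 0.140; a Normal approximation gives roughly [0.163, 0.522].
Exact: lower = 0.180; upper = 0.530.

[0.180, 0.530]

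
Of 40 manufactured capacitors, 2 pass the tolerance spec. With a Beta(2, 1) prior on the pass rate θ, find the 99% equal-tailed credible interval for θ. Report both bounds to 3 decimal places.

[0.016, 0.238]

Posterior: Beta(2+2, 1+38) = Beta(4, 39).
Equal-tailed 99% interval: the 0.005 and 0.995 quantiles of Beta(4, 39).
Posterior mean ≈ 0.093, SD ≈ 0.044; a Normal approximation gives roughly [-0.020, 0.206].
Exact: F⁻¹(0.005) = 0.016; F⁻¹(0.995) = 0.238.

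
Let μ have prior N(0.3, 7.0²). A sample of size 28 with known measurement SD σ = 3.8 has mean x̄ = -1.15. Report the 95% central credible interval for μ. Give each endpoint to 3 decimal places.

Posterior precision = 1/7.0² + 28/3.8² = 0.0204 + 1.9391 = 1.9595, so posterior SD = 0.7144.
Posterior mean = (0.3/7.0² + 28·-1.15/3.8²) / 1.9595 = -1.1349.
Interval: -1.1349 ± 1.960 × 0.7144 → [-2.535, 0.265].

[-2.535, 0.265]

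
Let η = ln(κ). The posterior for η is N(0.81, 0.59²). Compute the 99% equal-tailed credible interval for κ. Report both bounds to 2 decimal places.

[0.49, 10.28]

On the log scale the 99% interval is 0.81 ± 2.576 × 0.59 = [-0.7097, 2.3297].
Exponentiate: [e^-0.7097, e^2.3297] = [0.49, 10.28].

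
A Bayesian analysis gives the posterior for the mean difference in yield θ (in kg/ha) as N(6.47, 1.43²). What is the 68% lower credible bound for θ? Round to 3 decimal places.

Need L with P(θ ≥ L) = 0.68: L = 6.47 − z_{0.32}·1.43.
z = 0.468; L = 6.47 − 0.468 × 1.43 = 5.801.

5.801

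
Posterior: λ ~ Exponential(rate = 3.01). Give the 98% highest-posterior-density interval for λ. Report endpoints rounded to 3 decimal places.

The exponential density is strictly decreasing on [0, ∞), so the HPD interval is anchored at 0: [0, q] with P(λ ≤ q) = 0.98.
q = −ln(1 − 0.98) / 3.01 = 3.9120 / 3.01 = 1.300.

[0.000, 1.300]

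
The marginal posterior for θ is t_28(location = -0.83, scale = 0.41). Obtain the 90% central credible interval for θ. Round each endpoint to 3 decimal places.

[-1.527, -0.133]

The t_28 distribution is symmetric; the 90% interval is -0.83 ± t·0.41 with t_{0.95,28} = 1.701.
Half-width: 1.701 × 0.41 = 0.697.
-0.83 − 0.697 = -1.527; -0.83 + 0.697 = -0.133.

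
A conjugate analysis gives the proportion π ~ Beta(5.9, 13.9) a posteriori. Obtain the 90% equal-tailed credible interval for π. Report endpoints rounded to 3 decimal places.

[0.145, 0.474]

Posterior: Beta(5.9, 13.9).
Equal-tailed 90% interval: the 0.05 and 0.95 quantiles of Beta(5.9, 13.9).
Posterior mean ≈ 0.298, SD ≈ 0.100; a Normal approximation gives roughly [0.133, 0.463].
Exact: F⁻¹(0.05) = 0.145; F⁻¹(0.95) = 0.474.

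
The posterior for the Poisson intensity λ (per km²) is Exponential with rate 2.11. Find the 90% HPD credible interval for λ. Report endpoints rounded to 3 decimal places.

[0.000, 1.091]

The exponential density is strictly decreasing on [0, ∞), so the HPD interval is anchored at 0: [0, q] with P(λ ≤ q) = 0.90.
q = −ln(1 − 0.90) / 2.11 = 2.3026 / 2.11 = 1.091.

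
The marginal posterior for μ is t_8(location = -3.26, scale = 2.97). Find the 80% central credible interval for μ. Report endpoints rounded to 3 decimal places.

The t_8 distribution is symmetric; the 80% interval is -3.26 ± t·2.97 with t_{0.9,8} = 1.397.
Half-width: 1.397 × 2.97 = 4.149.
-3.26 − 4.149 = -7.409; -3.26 + 4.149 = 0.889.

[-7.409, 0.889]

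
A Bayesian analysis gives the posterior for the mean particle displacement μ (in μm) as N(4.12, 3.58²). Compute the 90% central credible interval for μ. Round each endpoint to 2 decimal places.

[-1.77, 10.01]

The posterior is symmetric, so the 90% equal-tailed interval is μ = 4.12 ± z·3.58 with z = 1.645.
Half-width: 1.645 × 3.58 = 5.89.
4.12 − 5.89 = -1.77; 4.12 + 5.89 = 10.01.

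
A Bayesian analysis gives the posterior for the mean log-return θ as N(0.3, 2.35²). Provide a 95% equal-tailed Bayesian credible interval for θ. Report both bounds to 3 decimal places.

[-4.306, 4.906]

The posterior is symmetric, so the 95% equal-tailed interval is θ = 0.3 ± z·2.35 with z = 1.960.
Half-width: 1.960 × 2.35 = 4.606.
0.3 − 4.606 = -4.306; 0.3 + 4.606 = 4.906.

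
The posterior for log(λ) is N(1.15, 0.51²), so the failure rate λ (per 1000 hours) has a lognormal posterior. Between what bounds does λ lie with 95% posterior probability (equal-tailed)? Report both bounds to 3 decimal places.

On the log scale the 95% interval is 1.15 ± 1.960 × 0.51 = [0.1504, 2.1496].
Exponentiate: [e^0.1504, e^2.1496] = [1.162, 8.581].

[1.162, 8.581]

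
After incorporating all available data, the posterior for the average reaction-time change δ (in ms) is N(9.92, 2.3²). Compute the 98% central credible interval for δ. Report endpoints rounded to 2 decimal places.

[4.57, 15.27]

The posterior is symmetric, so the 98% equal-tailed interval is δ = 9.92 ± z·2.3 with z = 2.326.
Half-width: 2.326 × 2.3 = 5.35.
9.92 − 5.35 = 4.57; 9.92 + 5.35 = 15.27.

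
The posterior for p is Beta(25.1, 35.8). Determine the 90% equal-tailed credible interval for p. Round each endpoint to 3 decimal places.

[0.311, 0.517]

Posterior: Beta(25.1, 35.8).
Equal-tailed 90% interval: the 0.05 and 0.95 quantiles of Beta(25.1, 35.8).
Posterior mean ≈ 0.412, SD ≈ 0.063; a Normal approximation gives roughly [0.309, 0.515].
Exact: F⁻¹(0.05) = 0.311; F⁻¹(0.95) = 0.517.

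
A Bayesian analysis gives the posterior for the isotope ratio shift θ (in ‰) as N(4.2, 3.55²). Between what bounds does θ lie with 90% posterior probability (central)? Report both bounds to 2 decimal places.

[-1.64, 10.04]

The posterior is symmetric, so the 90% equal-tailed interval is θ = 4.2 ± z·3.55 with z = 1.645.
Half-width: 1.645 × 3.55 = 5.84.
4.2 − 5.84 = -1.64; 4.2 + 5.84 = 10.04.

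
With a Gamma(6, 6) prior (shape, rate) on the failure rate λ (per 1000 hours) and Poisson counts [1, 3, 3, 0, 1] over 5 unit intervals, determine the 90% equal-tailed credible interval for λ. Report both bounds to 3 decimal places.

Posterior: Gamma(6+8, 6+5) = Gamma(14, 11) (shape, rate).
Equal-tailed 90% interval: Gamma(14, 11) quantiles at 0.05 and 0.95.
Posterior mean ≈ 1.273, SD ≈ 0.340; a Normal approximation gives roughly [0.713, 1.832].
Exact: lower = 0.769; upper = 1.879.

[0.769, 1.879]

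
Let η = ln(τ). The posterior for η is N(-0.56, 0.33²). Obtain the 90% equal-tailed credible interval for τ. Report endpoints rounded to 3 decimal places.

On the log scale the 90% interval is -0.56 ± 1.645 × 0.33 = [-1.1028, -0.0172].
Exponentiate: [e^-1.1028, e^-0.0172] = [0.332, 0.983].

[0.332, 0.983]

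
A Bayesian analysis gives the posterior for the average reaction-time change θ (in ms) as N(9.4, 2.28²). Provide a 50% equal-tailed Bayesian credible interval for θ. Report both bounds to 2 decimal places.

The posterior is symmetric, so the 50% equal-tailed interval is θ = 9.4 ± z·2.28 with z = 0.674.
Half-width: 0.674 × 2.28 = 1.54.
9.4 − 1.54 = 7.86; 9.4 + 1.54 = 10.94.

[7.86, 10.94]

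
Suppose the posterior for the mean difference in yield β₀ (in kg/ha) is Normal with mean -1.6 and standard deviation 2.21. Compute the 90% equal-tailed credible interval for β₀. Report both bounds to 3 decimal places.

[-5.235, 2.035]

The posterior is symmetric, so the 90% equal-tailed interval is β₀ = -1.6 ± z·2.21 with z = 1.645.
Half-width: 1.645 × 2.21 = 3.635.
-1.6 − 3.635 = -5.235; -1.6 + 3.635 = 2.035.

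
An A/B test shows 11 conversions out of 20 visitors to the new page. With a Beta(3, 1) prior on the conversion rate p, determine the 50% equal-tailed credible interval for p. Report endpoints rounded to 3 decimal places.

[0.516, 0.653]

Posterior: Beta(3+11, 1+9) = Beta(14, 10).
Equal-tailed 50% interval: the 0.25 and 0.75 quantiles of Beta(14, 10).
Posterior mean ≈ 0.583, SD ≈ 0.099; a Normal approximation gives roughly [0.517, 0.650].
Exact: F⁻¹(0.25) = 0.516; F⁻¹(0.75) = 0.653.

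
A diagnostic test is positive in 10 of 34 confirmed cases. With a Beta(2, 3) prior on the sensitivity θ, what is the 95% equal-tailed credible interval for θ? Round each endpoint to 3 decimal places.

Posterior: Beta(2+10, 3+24) = Beta(12, 27).
Equal-tailed 95% interval: the 0.025 and 0.975 quantiles of Beta(12, 27).
Posterior mean ≈ 0.308, SD ≈ 0.073; a Normal approximation gives roughly [0.165, 0.451].
Exact: F⁻¹(0.025) = 0.175; F⁻¹(0.975) = 0.459.

[0.175, 0.459]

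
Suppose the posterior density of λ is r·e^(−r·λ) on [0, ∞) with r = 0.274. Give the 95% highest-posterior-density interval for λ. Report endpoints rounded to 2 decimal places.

[0.00, 10.93]

The exponential density is strictly decreasing on [0, ∞), so the HPD interval is anchored at 0: [0, q] with P(λ ≤ q) = 0.95.
q = −ln(1 − 0.95) / 0.274 = 2.9957 / 0.274 = 10.93.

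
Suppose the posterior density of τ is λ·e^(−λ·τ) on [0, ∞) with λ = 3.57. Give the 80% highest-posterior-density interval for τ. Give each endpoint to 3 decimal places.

[0.000, 0.451]

The exponential density is strictly decreasing on [0, ∞), so the HPD interval is anchored at 0: [0, q] with P(τ ≤ q) = 0.80.
q = −ln(1 − 0.80) / 3.57 = 1.6094 / 3.57 = 0.451.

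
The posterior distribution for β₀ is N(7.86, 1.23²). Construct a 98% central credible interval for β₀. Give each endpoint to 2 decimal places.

The posterior is symmetric, so the 98% equal-tailed interval is β₀ = 7.86 ± z·1.23 with z = 2.326.
Half-width: 2.326 × 1.23 = 2.86.
7.86 − 2.86 = 5.00; 7.86 + 2.86 = 10.72.

[5.00, 10.72]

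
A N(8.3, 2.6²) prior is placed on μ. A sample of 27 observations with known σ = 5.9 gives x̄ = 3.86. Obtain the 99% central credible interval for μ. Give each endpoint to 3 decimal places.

[1.891, 7.251]

Posterior precision = 1/2.6² + 27/5.9² = 0.1479 + 0.7756 = 0.9236, so posterior SD = 1.0406.
Posterior mean = (8.3/2.6² + 27·3.86/5.9²) / 0.9236 = 4.5712.
Interval: 4.5712 ± 2.576 × 1.0406 → [1.891, 7.251].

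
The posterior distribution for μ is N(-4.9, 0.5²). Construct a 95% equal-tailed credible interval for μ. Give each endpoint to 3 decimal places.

[-5.880, -3.920]

The posterior is symmetric, so the 95% equal-tailed interval is μ = -4.9 ± z·0.5 with z = 1.960.
Half-width: 1.960 × 0.5 = 0.980.
-4.9 − 0.980 = -5.880; -4.9 + 0.980 = -3.920.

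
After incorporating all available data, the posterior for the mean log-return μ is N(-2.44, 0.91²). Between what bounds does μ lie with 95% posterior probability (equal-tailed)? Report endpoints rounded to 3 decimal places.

[-4.224, -0.656]

The posterior is symmetric, so the 95% equal-tailed interval is μ = -2.44 ± z·0.91 with z = 1.960.
Half-width: 1.960 × 0.91 = 1.784.
-2.44 − 1.784 = -4.224; -2.44 + 1.784 = -0.656.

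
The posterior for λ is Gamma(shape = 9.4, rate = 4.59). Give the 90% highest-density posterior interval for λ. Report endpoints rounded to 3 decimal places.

[0.971, 3.088]

The posterior is unimodal and skewed, so the HPD interval has equal density at both endpoints and is the shortest 90% interval.
Solving f(0.971) = f(3.088) with F(3.088) − F(0.971) = 0.90 gives [0.971, 3.088].
For comparison, the equal-tailed interval is [1.086, 3.256]; the HPD is narrower and shifted toward the mode.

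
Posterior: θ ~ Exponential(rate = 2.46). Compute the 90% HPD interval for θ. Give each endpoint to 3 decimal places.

[0.000, 0.936]

The exponential density is strictly decreasing on [0, ∞), so the HPD interval is anchored at 0: [0, q] with P(θ ≤ q) = 0.90.
q = −ln(1 − 0.90) / 2.46 = 2.3026 / 2.46 = 0.936.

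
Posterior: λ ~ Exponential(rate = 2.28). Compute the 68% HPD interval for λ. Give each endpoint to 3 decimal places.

[0.000, 0.500]

The exponential density is strictly decreasing on [0, ∞), so the HPD interval is anchored at 0: [0, q] with P(λ ≤ q) = 0.68.
q = −ln(1 − 0.68) / 2.28 = 1.1394 / 2.28 = 0.500.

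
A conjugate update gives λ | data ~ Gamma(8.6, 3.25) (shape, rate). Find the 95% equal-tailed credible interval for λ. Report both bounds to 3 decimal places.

[1.184, 4.686]

Posterior: Gamma(shape 8.6, rate 3.25).
Equal-tailed 95% interval: Gamma(8.6, 3.25) quantiles at 0.025 and 0.975.
Posterior mean ≈ 2.646, SD ≈ 0.902; a Normal approximation gives roughly [0.878, 4.415].
Exact: lower = 1.184; upper = 4.686.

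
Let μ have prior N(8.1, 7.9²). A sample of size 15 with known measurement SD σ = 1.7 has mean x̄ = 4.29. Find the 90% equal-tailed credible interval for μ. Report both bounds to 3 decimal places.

Posterior precision = 1/7.9² + 15/1.7² = 0.0160 + 5.1903 = 5.2063, so posterior SD = 0.4383.
Posterior mean = (8.1/7.9² + 15·4.29/1.7²) / 5.2063 = 4.3017.
Interval: 4.3017 ± 1.645 × 0.4383 → [3.581, 5.023].

[3.581, 5.023]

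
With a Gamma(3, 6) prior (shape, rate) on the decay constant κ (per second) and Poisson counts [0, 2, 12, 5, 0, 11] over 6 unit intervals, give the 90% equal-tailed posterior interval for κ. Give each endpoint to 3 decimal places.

[2.013, 3.582]

Posterior: Gamma(3+30, 6+6) = Gamma(33, 12) (shape, rate).
Equal-tailed 90% interval: Gamma(33, 12) quantiles at 0.05 and 0.95.
Posterior mean ≈ 2.750, SD ≈ 0.479; a Normal approximation gives roughly [1.963, 3.537].
Exact: lower = 2.013; upper = 3.582.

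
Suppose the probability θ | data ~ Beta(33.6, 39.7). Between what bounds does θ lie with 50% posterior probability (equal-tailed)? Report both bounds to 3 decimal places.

[0.419, 0.498]

Posterior: Beta(33.6, 39.7).
Equal-tailed 50% interval: the 0.25 and 0.75 quantiles of Beta(33.6, 39.7).
Posterior mean ≈ 0.458, SD ≈ 0.058; a Normal approximation gives roughly [0.419, 0.497].
Exact: F⁻¹(0.25) = 0.419; F⁻¹(0.75) = 0.498.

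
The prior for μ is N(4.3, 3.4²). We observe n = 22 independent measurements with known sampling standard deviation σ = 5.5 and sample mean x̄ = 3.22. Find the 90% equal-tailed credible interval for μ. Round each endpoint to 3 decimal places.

Posterior precision = 1/3.4² + 22/5.5² = 0.0865 + 0.7273 = 0.8138, so posterior SD = 1.1085.
Posterior mean = (4.3/3.4² + 22·3.22/5.5²) / 0.8138 = 3.3348.
Interval: 3.3348 ± 1.645 × 1.1085 → [1.511, 5.158].

[1.511, 5.158]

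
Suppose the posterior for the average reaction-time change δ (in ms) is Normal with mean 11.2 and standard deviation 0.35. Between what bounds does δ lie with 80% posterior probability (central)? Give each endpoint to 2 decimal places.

The posterior is symmetric, so the 80% equal-tailed interval is δ = 11.2 ± z·0.35 with z = 1.282.
Half-width: 1.282 × 0.35 = 0.45.
11.2 − 0.45 = 10.75; 11.2 + 0.45 = 11.65.

[10.75, 11.65]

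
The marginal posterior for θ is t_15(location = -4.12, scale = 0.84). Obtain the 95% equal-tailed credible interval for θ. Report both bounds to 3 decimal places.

The t_15 distribution is symmetric; the 95% interval is -4.12 ± t·0.84 with t_{0.975,15} = 2.131.
Half-width: 2.131 × 0.84 = 1.790.
-4.12 − 1.790 = -5.910; -4.12 + 1.790 = -2.330.

[-5.910, -2.330]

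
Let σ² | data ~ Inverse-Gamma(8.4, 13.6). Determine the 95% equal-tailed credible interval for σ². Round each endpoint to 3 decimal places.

[0.909, 3.660]

Inverse-Gamma(8.4, 13.6) quantiles: F⁻¹(0.025) and F⁻¹(0.975).
Equivalently, 1/σ² ~ Gamma(8.4, rate = 13.6); invert its 0.975 and 0.025 quantiles.
Posterior mean ≈ 1.838, SD ≈ 0.726; a Normal approximation gives roughly [0.414, 3.262].
Exact: lower = 0.909; upper = 3.660.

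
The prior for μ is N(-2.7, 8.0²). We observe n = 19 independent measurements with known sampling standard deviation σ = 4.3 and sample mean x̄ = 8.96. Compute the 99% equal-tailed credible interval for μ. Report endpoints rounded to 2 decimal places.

[6.26, 11.31]

Posterior precision = 1/8.0² + 19/4.3² = 0.0156 + 1.0276 = 1.0432, so posterior SD = 0.9791.
Posterior mean = (-2.7/8.0² + 19·8.96/4.3²) / 1.0432 = 8.7854.
Interval: 8.7854 ± 2.576 × 0.9791 → [6.26, 11.31].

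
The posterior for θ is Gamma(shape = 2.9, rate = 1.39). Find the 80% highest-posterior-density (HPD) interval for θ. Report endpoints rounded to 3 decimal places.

[0.431, 3.151]

The posterior is unimodal and skewed, so the HPD interval has equal density at both endpoints and is the shortest 80% interval.
Solving f(0.431) = f(3.151) with F(3.151) − F(0.431) = 0.80 gives [0.431, 3.151].
For comparison, the equal-tailed interval is [0.749, 3.729]; the HPD is narrower and shifted toward the mode.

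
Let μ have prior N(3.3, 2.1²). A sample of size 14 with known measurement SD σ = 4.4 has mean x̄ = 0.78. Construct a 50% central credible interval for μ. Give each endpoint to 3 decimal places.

Posterior precision = 1/2.1² + 14/4.4² = 0.2268 + 0.7231 = 0.9499, so posterior SD = 1.0260.
Posterior mean = (3.3/2.1² + 14·0.78/4.4²) / 0.9499 = 1.3816.
Interval: 1.3816 ± 0.674 × 1.0260 → [0.690, 2.074].

[0.690, 2.074]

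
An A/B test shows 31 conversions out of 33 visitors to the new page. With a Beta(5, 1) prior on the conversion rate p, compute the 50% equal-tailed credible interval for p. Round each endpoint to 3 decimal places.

Posterior: Beta(5+31, 1+2) = Beta(36, 3).
Equal-tailed 50% interval: the 0.25 and 0.75 quantiles of Beta(36, 3).
Posterior mean ≈ 0.923, SD ≈ 0.042; a Normal approximation gives roughly [0.895, 0.951].
Exact: F⁻¹(0.25) = 0.899; F⁻¹(0.75) = 0.954.

[0.899, 0.954]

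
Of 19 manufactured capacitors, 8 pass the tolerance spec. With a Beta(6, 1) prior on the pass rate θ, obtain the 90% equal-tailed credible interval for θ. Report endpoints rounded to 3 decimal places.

[0.379, 0.695]

Posterior: Beta(6+8, 1+11) = Beta(14, 12).
Equal-tailed 90% interval: the 0.05 and 0.95 quantiles of Beta(14, 12).
Posterior mean ≈ 0.538, SD ≈ 0.096; a Normal approximation gives roughly [0.381, 0.696].
Exact: F⁻¹(0.05) = 0.379; F⁻¹(0.95) = 0.695.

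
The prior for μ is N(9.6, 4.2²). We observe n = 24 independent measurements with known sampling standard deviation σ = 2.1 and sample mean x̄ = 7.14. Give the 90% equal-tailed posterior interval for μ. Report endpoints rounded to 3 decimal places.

Posterior precision = 1/4.2² + 24/2.1² = 0.0567 + 5.4422 = 5.4989, so posterior SD = 0.4264.
Posterior mean = (9.6/4.2² + 24·7.14/2.1²) / 5.4989 = 7.1654.
Interval: 7.1654 ± 1.645 × 0.4264 → [6.464, 7.867].

[6.464, 7.867]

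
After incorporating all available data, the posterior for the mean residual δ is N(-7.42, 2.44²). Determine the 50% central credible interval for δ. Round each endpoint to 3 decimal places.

[-9.066, -5.774]

The posterior is symmetric, so the 50% equal-tailed interval is δ = -7.42 ± z·2.44 with z = 0.674.
Half-width: 0.674 × 2.44 = 1.646.
-7.42 − 1.646 = -9.066; -7.42 + 1.646 = -5.774.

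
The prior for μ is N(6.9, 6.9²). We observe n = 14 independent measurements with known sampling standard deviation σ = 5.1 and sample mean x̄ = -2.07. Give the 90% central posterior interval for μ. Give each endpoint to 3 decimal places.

[-3.933, 0.466]

Posterior precision = 1/6.9² + 14/5.1² = 0.0210 + 0.5383 = 0.5593, so posterior SD = 1.3372.
Posterior mean = (6.9/6.9² + 14·-2.07/5.1²) / 0.5593 = -1.7331.
Interval: -1.7331 ± 1.645 × 1.3372 → [-3.933, 0.466].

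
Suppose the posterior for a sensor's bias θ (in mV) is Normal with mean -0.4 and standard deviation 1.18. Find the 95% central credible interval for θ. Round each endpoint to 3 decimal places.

The posterior is symmetric, so the 95% equal-tailed interval is θ = -0.4 ± z·1.18 with z = 1.960.
Half-width: 1.960 × 1.18 = 2.313.
-0.4 − 2.313 = -2.713; -0.4 + 2.313 = 1.913.

[-2.713, 1.913]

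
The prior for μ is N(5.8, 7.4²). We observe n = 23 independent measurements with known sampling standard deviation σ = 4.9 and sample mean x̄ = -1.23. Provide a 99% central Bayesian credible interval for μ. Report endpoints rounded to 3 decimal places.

Posterior precision = 1/7.4² + 23/4.9² = 0.0183 + 0.9579 = 0.9762, so posterior SD = 1.0121.
Posterior mean = (5.8/7.4² + 23·-1.23/4.9²) / 0.9762 = -1.0985.
Interval: -1.0985 ± 2.576 × 1.0121 → [-3.706, 1.509].

[-3.706, 1.509]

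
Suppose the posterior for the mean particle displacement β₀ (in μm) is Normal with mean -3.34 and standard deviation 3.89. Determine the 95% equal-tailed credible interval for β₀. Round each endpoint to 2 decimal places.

[-10.96, 4.28]

The posterior is symmetric, so the 95% equal-tailed interval is β₀ = -3.34 ± z·3.89 with z = 1.960.
Half-width: 1.960 × 3.89 = 7.62.
-3.34 − 7.62 = -10.96; -3.34 + 7.62 = 4.28.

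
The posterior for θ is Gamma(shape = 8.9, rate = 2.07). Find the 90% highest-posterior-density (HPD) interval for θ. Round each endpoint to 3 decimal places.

The posterior is unimodal and skewed, so the HPD interval has equal density at both endpoints and is the shortest 90% interval.
Solving f(1.981) = f(6.538) with F(6.538) − F(1.981) = 0.90 gives [1.981, 6.538].
For comparison, the equal-tailed interval is [2.233, 6.911]; the HPD is narrower and shifted toward the mode.

[1.981, 6.538]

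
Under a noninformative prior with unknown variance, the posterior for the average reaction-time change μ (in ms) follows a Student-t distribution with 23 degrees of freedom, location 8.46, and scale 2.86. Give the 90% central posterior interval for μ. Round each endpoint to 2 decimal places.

The t_23 distribution is symmetric; the 90% interval is 8.46 ± t·2.86 with t_{0.95,23} = 1.714.
Half-width: 1.714 × 2.86 = 4.90.
8.46 − 4.90 = 3.56; 8.46 + 4.90 = 13.36.

[3.56, 13.36]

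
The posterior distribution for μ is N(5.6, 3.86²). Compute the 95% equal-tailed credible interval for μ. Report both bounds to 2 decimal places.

The posterior is symmetric, so the 95% equal-tailed interval is μ = 5.6 ± z·3.86 with z = 1.960.
Half-width: 1.960 × 3.86 = 7.57.
5.6 − 7.57 = -1.97; 5.6 + 7.57 = 13.17.

[-1.97, 13.17]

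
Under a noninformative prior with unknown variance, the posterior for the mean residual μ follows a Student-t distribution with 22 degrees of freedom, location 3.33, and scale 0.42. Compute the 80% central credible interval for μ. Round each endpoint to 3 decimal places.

[2.775, 3.885]

The t_22 distribution is symmetric; the 80% interval is 3.33 ± t·0.42 with t_{0.9,22} = 1.321.
Half-width: 1.321 × 0.42 = 0.555.
3.33 − 0.555 = 2.775; 3.33 + 0.555 = 3.885.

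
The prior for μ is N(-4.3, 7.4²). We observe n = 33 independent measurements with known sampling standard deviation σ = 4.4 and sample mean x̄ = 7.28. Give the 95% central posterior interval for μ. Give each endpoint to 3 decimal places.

Posterior precision = 1/7.4² + 33/4.4² = 0.0183 + 1.7045 = 1.7228, so posterior SD = 0.7619.
Posterior mean = (-4.3/7.4² + 33·7.28/4.4²) / 1.7228 = 7.1573.
Interval: 7.1573 ± 1.960 × 0.7619 → [5.664, 8.650].

[5.664, 8.650]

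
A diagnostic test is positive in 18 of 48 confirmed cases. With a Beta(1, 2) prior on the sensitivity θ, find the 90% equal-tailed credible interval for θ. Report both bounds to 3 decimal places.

Posterior: Beta(1+18, 2+30) = Beta(19, 32).
Equal-tailed 90% interval: the 0.05 and 0.95 quantiles of Beta(19, 32).
Posterior mean ≈ 0.373, SD ≈ 0.067; a Normal approximation gives roughly [0.262, 0.483].
Exact: F⁻¹(0.05) = 0.265; F⁻¹(0.95) = 0.486.

[0.265, 0.486]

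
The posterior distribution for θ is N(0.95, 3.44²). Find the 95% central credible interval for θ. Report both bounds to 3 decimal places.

The posterior is symmetric, so the 95% equal-tailed interval is θ = 0.95 ± z·3.44 with z = 1.960.
Half-width: 1.960 × 3.44 = 6.742.
0.95 − 6.742 = -5.792; 0.95 + 6.742 = 7.692.

[-5.792, 7.692]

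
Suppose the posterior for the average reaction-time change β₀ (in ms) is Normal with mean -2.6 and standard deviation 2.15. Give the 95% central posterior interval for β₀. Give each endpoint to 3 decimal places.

The posterior is symmetric, so the 95% equal-tailed interval is β₀ = -2.6 ± z·2.15 with z = 1.960.
Half-width: 1.960 × 2.15 = 4.214.
-2.6 − 4.214 = -6.814; -2.6 + 4.214 = 1.614.

[-6.814, 1.614]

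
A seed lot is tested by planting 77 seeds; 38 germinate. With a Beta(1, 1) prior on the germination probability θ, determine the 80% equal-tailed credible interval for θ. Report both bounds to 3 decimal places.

Posterior: Beta(1+38, 1+39) = Beta(39, 40).
Equal-tailed 80% interval: the 0.1 and 0.9 quantiles of Beta(39, 40).
Posterior mean ≈ 0.494, SD ≈ 0.056; a Normal approximation gives roughly [0.422, 0.565].
Exact: F⁻¹(0.1) = 0.422; F⁻¹(0.9) = 0.566.

[0.422, 0.566]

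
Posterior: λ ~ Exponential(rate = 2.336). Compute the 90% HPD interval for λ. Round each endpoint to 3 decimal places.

The exponential density is strictly decreasing on [0, ∞), so the HPD interval is anchored at 0: [0, q] with P(λ ≤ q) = 0.90.
q = −ln(1 − 0.90) / 2.336 = 2.3026 / 2.336 = 0.986.

[0.000, 0.986]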